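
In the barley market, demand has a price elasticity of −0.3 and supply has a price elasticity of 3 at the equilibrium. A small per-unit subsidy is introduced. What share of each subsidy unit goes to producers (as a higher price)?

For a small subsidy around the equilibrium, the benefit split depends on the relative slopes, which at a point are proportional to the elasticities.
Buyer share = εs/(εs + |εd|) = 3/(3 + 0.3) = 10/11; seller share = |εd|/(εs + |εd|) = 1/11.
So producers capture 1/11 of the subsidy.

Producer share = 1/11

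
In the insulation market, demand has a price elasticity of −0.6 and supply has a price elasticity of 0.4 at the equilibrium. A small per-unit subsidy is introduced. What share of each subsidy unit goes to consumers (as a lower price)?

For a small subsidy around the equilibrium, the benefit split depends on the relative slopes, which at a point are proportional to the elasticities.
Buyer share = εs/(εs + |εd|) = 0.4/(0.4 + 0.6) = 0.4; seller share = |εd|/(εs + |εd|) = 0.6.

Consumer share = 0.4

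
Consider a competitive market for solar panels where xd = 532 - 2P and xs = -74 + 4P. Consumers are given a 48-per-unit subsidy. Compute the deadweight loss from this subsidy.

Pre-subsidy: 532 - 2P = -74 + 4P gives P* = 101, x* = 330.
With the rebate, buyers effectively pay Pb = Ps − 48, where Ps is the price sellers receive.
Demand in terms of Ps becomes xd = 532 − 2(Ps − 48) = 628 - 2Ps. Setting this equal to supply: 628 - 2Ps = -74 + 4Ps, so Ps = 117.
Buyers pay Pb = 117 − 48 = 69; x' = -74 + 4·117 = 394.
The subsidy expands output by 394 − 330 = 64 past the efficient level; on those units the gap between marginal cost and willingness to pay runs from 0 up to 48.
DWL = ½ × 48 × 64 = 1536.

Deadweight loss = 1536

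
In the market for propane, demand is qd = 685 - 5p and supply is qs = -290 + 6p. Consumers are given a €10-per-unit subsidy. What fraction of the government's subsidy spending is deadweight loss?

DWL / government spending = 15/296

Pre-subsidy: 685 - 5p = -290 + 6p gives p* = 975/11, q* = 2660/11.
With the rebate, buyers effectively pay pb = ps − 10, where ps is the price sellers receive.
Demand in terms of ps becomes qd = 685 − 5(ps − 10) = 735 - 5ps. Setting this equal to supply: 735 - 5ps = -290 + 6ps, so ps = 1025/11.
Buyers pay pb = 1025/11 − 10 = 915/11; q' = -290 + 6·(1025/11) = 2960/11.
ΔCS = ½(2660/11 + 2960/11)(975/11 − 915/11) = 168600/121; ΔPS = ½(2660/11 + 2960/11)(1025/11 − 975/11) = 140500/121.
Government spending = 10 × 2960/11 = 29600/11.
DWL = ½ × 10 × (2960/11 − 2660/11) = 1500/11; fraction = (1500/11) / (29600/11) = 15/296.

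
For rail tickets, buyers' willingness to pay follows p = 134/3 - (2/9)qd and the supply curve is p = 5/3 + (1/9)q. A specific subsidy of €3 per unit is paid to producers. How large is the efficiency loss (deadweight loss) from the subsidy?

Deadweight loss = €13.5

Pre-subsidy: 134/3 - (2/9)q = 5/3 + (1/9)q gives q* = 129 and p* = 16.
With the subsidy, sellers receive ps = pb + 3 for each unit, where pb is the price buyers pay.
On the curves, pb = 134/3 - (2/9)q and ps = 5/3 + (1/9)q; the wedge ps − pb = 3 gives 5/3 + (1/9)q − (134/3 - (2/9)q) = 3, so q' = 138.
Then pb = 134/3 − (2/9)·138 = 14 and ps = 5/3 + (1/9)·138 = 17.
The subsidy expands output by 138 − 129 = 9 past the efficient level; on those units the gap between marginal cost and willingness to pay runs from 0 up to 3.
DWL = ½ × 3 × 9 = 13.5.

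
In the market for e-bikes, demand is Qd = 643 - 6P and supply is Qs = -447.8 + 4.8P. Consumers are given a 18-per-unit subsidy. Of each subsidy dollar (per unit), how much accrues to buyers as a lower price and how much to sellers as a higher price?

Pre-subsidy: 643 - 6P = -447.8 + 4.8P gives P* = 101, Q* = 37.
With the rebate, buyers effectively pay Pb = Ps − 18, where Ps is the price sellers receive.
Demand in terms of Ps becomes Qd = 643 − 6(Ps − 18) = 751 - 6Ps. Setting this equal to supply: 751 - 6Ps = -447.8 + 4.8Ps, so Ps = 111.
Buyers pay Pb = 111 − 18 = 93; Q' = -447.8 + 4.8·111 = 85.
Buyers' price falls by P* − Pb = 101 − 93 = 8; sellers' price rises by Ps − P* = 111 − 101 = 10.

Buyers gain 8 per unit; sellers gain 10 per unit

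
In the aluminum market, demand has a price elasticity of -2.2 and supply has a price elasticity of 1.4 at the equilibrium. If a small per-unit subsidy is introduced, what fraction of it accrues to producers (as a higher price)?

Producer share = 11/18

For a small subsidy around the equilibrium, the benefit split depends on the relative slopes, which at a point are proportional to the elasticities.
Buyer share = εs/(εs + |εd|) = 1.4/(1.4 + 2.2) = 7/18; seller share = |εd|/(εs + |εd|) = 11/18.
So producers capture 11/18 of the subsidy.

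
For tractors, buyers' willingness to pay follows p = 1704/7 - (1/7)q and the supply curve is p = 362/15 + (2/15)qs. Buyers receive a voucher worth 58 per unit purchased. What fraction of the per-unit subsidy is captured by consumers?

Pre-subsidy: 1704/7 - (1/7)q = 362/15 + (2/15)q gives q* = 794 and p* = 130.
With the rebate, buyers effectively pay pb = ps − 58, where ps is the price sellers receive.
On the curves, pb = 1704/7 - (1/7)q and ps = 362/15 + (2/15)q; the wedge ps − pb = 58 gives 362/15 + (2/15)q − (1704/7 - (1/7)q) = 58, so q' = 1004.
Then pb = 1704/7 − (1/7)·1004 = 100 and ps = 362/15 + (2/15)·1004 = 158.
Buyers' price falls by p* − pb = 130 − 100 = 30; sellers' price rises by ps − p* = 158 − 130 = 28.
So consumers capture 30/58 = 15/29 of each unit of subsidy.

Consumer share = 15/29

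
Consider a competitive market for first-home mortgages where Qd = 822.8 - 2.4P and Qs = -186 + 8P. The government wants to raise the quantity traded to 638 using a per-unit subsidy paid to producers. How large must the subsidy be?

Required subsidy s = 26 per unit

At Q = 638, invert demand for the buyer price: Pb = (822.8 − 638)/2.4 = 77; invert supply for the seller price: Ps = (638 − (-186))/8 = 103.
The subsidy must fill the gap: s = Ps − Pb = 103 − 77 = 26.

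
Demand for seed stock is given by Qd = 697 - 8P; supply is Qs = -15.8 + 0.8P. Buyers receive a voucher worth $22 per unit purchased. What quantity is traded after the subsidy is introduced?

Q' = 65

Pre-subsidy: 697 - 8P = -15.8 + 0.8P gives P* = 81, Q* = 49.
With the rebate, buyers effectively pay Pb = Ps − 22, where Ps is the price sellers receive.
Demand in terms of Ps becomes Qd = 697 − 8(Ps − 22) = 873 - 8Ps. Setting this equal to supply: 873 - 8Ps = -15.8 + 0.8Ps, so Ps = 101.
Buyers pay Pb = 101 − 22 = 79; Q' = -15.8 + 0.8·101 = 65.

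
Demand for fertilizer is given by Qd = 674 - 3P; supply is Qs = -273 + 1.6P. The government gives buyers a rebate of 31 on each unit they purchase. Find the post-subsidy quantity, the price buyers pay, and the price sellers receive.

Pre-subsidy: 674 - 3P = -273 + 1.6P gives P* = 4735/23, Q* = 1297/23.
With the rebate, buyers effectively pay Pb = Ps − 31, where Ps is the price sellers receive.
Demand in terms of Ps becomes Qd = 674 − 3(Ps − 31) = 767 - 3Ps. Setting this equal to supply: 767 - 3Ps = -273 + 1.6Ps, so Ps = 5200/23.
Buyers pay Pb = 5200/23 − 31 = 4487/23; Q' = -273 + 1.6·(5200/23) = 2041/23.

Q' = 2041/23; buyers pay 4487/23; sellers receive 5200/23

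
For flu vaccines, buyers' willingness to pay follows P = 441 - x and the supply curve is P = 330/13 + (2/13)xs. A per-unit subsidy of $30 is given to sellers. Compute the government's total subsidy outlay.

Pre-subsidy: 441 - x = 330/13 + (2/13)x gives x* = 360.2 and P* = 80.8.
With the subsidy, sellers receive Ps = Pb + 30 for each unit, where Pb is the price buyers pay.
On the curves, Pb = 441 - x and Ps = 330/13 + (2/13)x; the wedge Ps − Pb = 30 gives 330/13 + (2/13)x − (441 - x) = 30, so x' = 386.2.
Then Pb = 441 − 1·386.2 = 54.8 and Ps = 330/13 + (2/13)·386.2 = 84.8.
Government outlay = subsidy × quantity = 30 × 386.2 = 11586.

Government cost = $11586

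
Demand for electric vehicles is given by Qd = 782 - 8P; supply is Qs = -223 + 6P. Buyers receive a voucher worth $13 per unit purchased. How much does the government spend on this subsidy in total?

Government cost = 22958/7

Pre-subsidy: 782 - 8P = -223 + 6P gives P* = 1005/14, Q* = 1454/7.
With the rebate, buyers effectively pay Pb = Ps − 13, where Ps is the price sellers receive.
Demand in terms of Ps becomes Qd = 782 − 8(Ps − 13) = 886 - 8Ps. Setting this equal to supply: 886 - 8Ps = -223 + 6Ps, so Ps = 1109/14.
Buyers pay Pb = 1109/14 − 13 = 927/14; Q' = -223 + 6·(1109/14) = 1766/7.
Government outlay = subsidy × quantity = 13 × 1766/7 = 22958/7.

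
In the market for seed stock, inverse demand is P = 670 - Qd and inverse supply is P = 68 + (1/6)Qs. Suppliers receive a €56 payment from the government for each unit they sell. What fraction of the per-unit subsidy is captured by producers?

Pre-subsidy: 670 - Q = 68 + (1/6)Q gives Q* = 516 and P* = 154.
With the subsidy, sellers receive Ps = Pb + 56 for each unit, where Pb is the price buyers pay.
On the curves, Pb = 670 - Q and Ps = 68 + (1/6)Q; the wedge Ps − Pb = 56 gives 68 + (1/6)Q − (670 - Q) = 56, so Q' = 564.
Then Pb = 670 − 1·564 = 106 and Ps = 68 + (1/6)·564 = 162.
Buyers' price falls by P* − Pb = 154 − 106 = 48; sellers' price rises by Ps − P* = 162 − 154 = 8.
So producers capture 8/56 = 1/7 of each unit of subsidy.

Producer share = 1/7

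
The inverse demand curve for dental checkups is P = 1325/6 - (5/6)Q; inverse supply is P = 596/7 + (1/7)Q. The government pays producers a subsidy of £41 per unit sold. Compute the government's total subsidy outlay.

Pre-subsidy: 1325/6 - (5/6)Q = 596/7 + (1/7)Q gives Q* = 139 and P* = 105.
With the subsidy, sellers receive Ps = Pb + 41 for each unit, where Pb is the price buyers pay.
On the curves, Pb = 1325/6 - (5/6)Q and Ps = 596/7 + (1/7)Q; the wedge Ps − Pb = 41 gives 596/7 + (1/7)Q − (1325/6 - (5/6)Q) = 41, so Q' = 181.
Then Pb = 1325/6 − (5/6)·181 = 70 and Ps = 596/7 + (1/7)·181 = 111.
Government outlay = subsidy × quantity = 41 × 181 = 7421.

Government cost = £7421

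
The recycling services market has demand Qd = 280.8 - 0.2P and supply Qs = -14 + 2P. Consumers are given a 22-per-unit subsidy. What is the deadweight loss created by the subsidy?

Pre-subsidy: 280.8 - 0.2P = -14 + 2P gives P* = 134, Q* = 254.
With the rebate, buyers effectively pay Pb = Ps − 22, where Ps is the price sellers receive.
Demand in terms of Ps becomes Qd = 280.8 − 0.2(Ps − 22) = 285.2 - 0.2Ps. Setting this equal to supply: 285.2 - 0.2Ps = -14 + 2Ps, so Ps = 136.
Buyers pay Pb = 136 − 22 = 114; Q' = -14 + 2·136 = 258.
The subsidy expands output by 258 − 254 = 4 past the efficient level; on those units the gap between marginal cost and willingness to pay runs from 0 up to 22.
DWL = ½ × 22 × 4 = 44.

Deadweight loss = 44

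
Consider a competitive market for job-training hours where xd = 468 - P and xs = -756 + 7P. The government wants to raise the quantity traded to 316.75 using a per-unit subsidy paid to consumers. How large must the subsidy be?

Required subsidy s = 2 per unit

At x = 316.75, invert demand for the buyer price: Pb = (468 − 316.75)/1 = 151.25; invert supply for the seller price: Ps = (316.75 − (-756))/7 = 153.25.
The subsidy must fill the gap: s = Ps − Pb = 153.25 − 151.25 = 2.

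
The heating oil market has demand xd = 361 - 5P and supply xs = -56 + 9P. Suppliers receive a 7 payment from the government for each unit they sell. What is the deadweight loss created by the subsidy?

Pre-subsidy: 361 - 5P = -56 + 9P gives P* = 417/14, x* = 2969/14.
With the subsidy, sellers receive Ps = Pb + 7 for each unit, where Pb is the price buyers pay.
Supply in terms of Pb becomes xs = -56 + 9(Pb + 7) = 7 + 9Pb. Setting this equal to demand: 361 - 5Pb = 7 + 9Pb, so Pb = 177/7.
Sellers receive Ps = 177/7 + 7 = 226/7; x' = 361 − 5·(177/7) = 1642/7.
The subsidy expands output by 1642/7 − 2969/14 = 22.5 past the efficient level; on those units the gap between marginal cost and willingness to pay runs from 0 up to 7.
DWL = ½ × 7 × 22.5 = 78.75.

Deadweight loss = 78.75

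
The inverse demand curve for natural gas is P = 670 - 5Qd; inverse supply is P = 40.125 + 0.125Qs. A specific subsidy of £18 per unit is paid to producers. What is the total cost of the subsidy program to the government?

Government cost = 93294/41

Pre-subsidy: 670 - 5Q = 40.125 + 0.125Q gives Q* = 5039/41 and P* = 2275/41.
With the subsidy, sellers receive Ps = Pb + 18 for each unit, where Pb is the price buyers pay.
On the curves, Pb = 670 - 5Q and Ps = 40.125 + 0.125Q; the wedge Ps − Pb = 18 gives 40.125 + 0.125Q − (670 - 5Q) = 18, so Q' = 5183/41.
Then Pb = 670 − 5·(5183/41) = 1555/41 and Ps = 40.125 + 0.125·(5183/41) = 2293/41.
Government outlay = subsidy × quantity = 18 × 5183/41 = 93294/41.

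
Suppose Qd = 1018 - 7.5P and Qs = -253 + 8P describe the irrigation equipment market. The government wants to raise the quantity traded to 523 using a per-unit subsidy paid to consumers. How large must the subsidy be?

Required subsidy s = 31 per unit

At Q = 523, invert demand for the buyer price: Pb = (1018 − 523)/7.5 = 66; invert supply for the seller price: Ps = (523 − (-253))/8 = 97.
The subsidy must fill the gap: s = Ps − Pb = 97 − 66 = 31.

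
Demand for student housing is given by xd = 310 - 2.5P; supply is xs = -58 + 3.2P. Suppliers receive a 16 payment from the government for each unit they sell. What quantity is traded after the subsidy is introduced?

x' = 3250/19

Pre-subsidy: 310 - 2.5P = -58 + 3.2P gives P* = 3680/57, x* = 8470/57.
With the subsidy, sellers receive Ps = Pb + 16 for each unit, where Pb is the price buyers pay.
Supply in terms of Pb becomes xs = -58 + 3.2(Pb + 16) = -6.8 + 3.2Pb. Setting this equal to demand: 310 - 2.5Pb = -6.8 + 3.2Pb, so Pb = 1056/19.
Sellers receive Ps = 1056/19 + 16 = 1360/19; x' = 310 − 2.5·(1056/19) = 3250/19.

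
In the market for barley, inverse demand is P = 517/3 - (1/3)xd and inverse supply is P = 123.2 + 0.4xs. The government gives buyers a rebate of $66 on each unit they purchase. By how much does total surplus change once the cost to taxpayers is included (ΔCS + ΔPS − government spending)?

Pre-subsidy: 517/3 - (1/3)x = 123.2 + 0.4x gives x* = 67 and P* = 150.
With the rebate, buyers effectively pay Pb = Ps − 66, where Ps is the price sellers receive.
On the curves, Pb = 517/3 - (1/3)x and Ps = 123.2 + 0.4x; the wedge Ps − Pb = 66 gives 123.2 + 0.4x − (517/3 - (1/3)x) = 66, so x' = 157.
Then Pb = 517/3 − (1/3)·157 = 120 and Ps = 123.2 + 0.4·157 = 186.
ΔCS = ½(67 + 157)(150 − 120) = 3360; ΔPS = ½(67 + 157)(186 − 150) = 4032.
Government spending = 66 × 157 = 10362.
Net change = 3360 + 4032 − 10362 = -2970. The loss equals the DWL triangle ½·66·90.

Net change in total surplus = -$2970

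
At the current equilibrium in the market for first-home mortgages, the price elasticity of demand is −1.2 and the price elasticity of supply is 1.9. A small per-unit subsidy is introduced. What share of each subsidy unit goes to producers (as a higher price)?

For a small subsidy around the equilibrium, the benefit split depends on the relative slopes, which at a point are proportional to the elasticities.
Buyer share = εs/(εs + |εd|) = 1.9/(1.9 + 1.2) = 19/31; seller share = |εd|/(εs + |εd|) = 12/31.
So producers capture 12/31 of the subsidy.

Producer share = 12/31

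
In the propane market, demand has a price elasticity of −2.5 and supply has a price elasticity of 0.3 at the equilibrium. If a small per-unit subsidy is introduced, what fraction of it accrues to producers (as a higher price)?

Producer share = 25/28

For a small subsidy around the equilibrium, the benefit split depends on the relative slopes, which at a point are proportional to the elasticities.
Buyer share = εs/(εs + |εd|) = 0.3/(0.3 + 2.5) = 3/28; seller share = |εd|/(εs + |εd|) = 25/28.
So producers capture 25/28 of the subsidy.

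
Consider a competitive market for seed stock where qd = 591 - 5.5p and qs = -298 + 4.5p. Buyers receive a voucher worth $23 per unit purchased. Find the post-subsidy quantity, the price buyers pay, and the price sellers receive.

Pre-subsidy: 591 - 5.5p = -298 + 4.5p gives p* = 88.9, q* = 102.05.
With the rebate, buyers effectively pay pb = ps − 23, where ps is the price sellers receive.
Demand in terms of ps becomes qd = 591 − 5.5(ps − 23) = 717.5 - 5.5ps. Setting this equal to supply: 717.5 - 5.5ps = -298 + 4.5ps, so ps = 101.55.
Buyers pay pb = 101.55 − 23 = 78.55; q' = -298 + 4.5·101.55 = 158.975.

q' = 158.975; buyers pay $78.55; sellers receive $101.55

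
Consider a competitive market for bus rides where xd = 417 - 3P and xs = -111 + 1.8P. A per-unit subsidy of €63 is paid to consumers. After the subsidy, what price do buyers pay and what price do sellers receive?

Buyers pay €86.375; sellers receive €149.375

Pre-subsidy: 417 - 3P = -111 + 1.8P gives P* = 110, x* = 87.
With the rebate, buyers effectively pay Pb = Ps − 63, where Ps is the price sellers receive.
Demand in terms of Ps becomes xd = 417 − 3(Ps − 63) = 606 - 3Ps. Setting this equal to supply: 606 - 3Ps = -111 + 1.8Ps, so Ps = 149.375.
Buyers pay Pb = 149.375 − 63 = 86.375; x' = -111 + 1.8·149.375 = 157.875.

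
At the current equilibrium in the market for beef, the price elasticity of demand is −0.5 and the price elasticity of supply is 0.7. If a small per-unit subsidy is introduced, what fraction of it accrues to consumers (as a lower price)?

For a small subsidy around the equilibrium, the benefit split depends on the relative slopes, which at a point are proportional to the elasticities.
Buyer share = εs/(εs + |εd|) = 0.7/(0.7 + 0.5) = 7/12; seller share = |εd|/(εs + |εd|) = 5/12.

Consumer share = 7/12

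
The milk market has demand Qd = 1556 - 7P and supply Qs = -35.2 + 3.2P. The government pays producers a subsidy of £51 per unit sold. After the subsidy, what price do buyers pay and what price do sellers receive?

Buyers pay £140; sellers receive £191

Pre-subsidy: 1556 - 7P = -35.2 + 3.2P gives P* = 156, Q* = 464.
With the subsidy, sellers receive Ps = Pb + 51 for each unit, where Pb is the price buyers pay.
Supply in terms of Pb becomes Qs = -35.2 + 3.2(Pb + 51) = 128 + 3.2Pb. Setting this equal to demand: 1556 - 7Pb = 128 + 3.2Pb, so Pb = 140.
Sellers receive Ps = 140 + 51 = 191; Q' = 1556 − 7·140 = 576.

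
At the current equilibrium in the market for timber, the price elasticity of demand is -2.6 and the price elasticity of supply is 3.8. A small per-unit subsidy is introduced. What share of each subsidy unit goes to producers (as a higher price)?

For a small subsidy around the equilibrium, the benefit split depends on the relative slopes, which at a point are proportional to the elasticities.
Buyer share = εs/(εs + |εd|) = 3.8/(3.8 + 2.6) = 0.59375; seller share = |εd|/(εs + |εd|) = 0.40625.
So producers capture 0.40625 of the subsidy.

Producer share = 0.40625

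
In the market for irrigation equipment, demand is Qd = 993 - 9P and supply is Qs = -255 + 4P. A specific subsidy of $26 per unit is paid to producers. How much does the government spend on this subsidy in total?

Government cost = $5226

Pre-subsidy: 993 - 9P = -255 + 4P gives P* = 96, Q* = 129.
With the subsidy, sellers receive Ps = Pb + 26 for each unit, where Pb is the price buyers pay.
Supply in terms of Pb becomes Qs = -255 + 4(Pb + 26) = -151 + 4Pb. Setting this equal to demand: 993 - 9Pb = -151 + 4Pb, so Pb = 88.
Sellers receive Ps = 88 + 26 = 114; Q' = 993 − 9·88 = 201.
Government outlay = subsidy × quantity = 26 × 201 = 5226.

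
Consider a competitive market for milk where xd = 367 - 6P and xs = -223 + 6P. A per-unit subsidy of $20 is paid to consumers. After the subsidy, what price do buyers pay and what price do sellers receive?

Buyers pay 235/6; sellers receive 355/6

Pre-subsidy: 367 - 6P = -223 + 6P gives P* = 295/6, x* = 72.
With the rebate, buyers effectively pay Pb = Ps − 20, where Ps is the price sellers receive.
Demand in terms of Ps becomes xd = 367 − 6(Ps − 20) = 487 - 6Ps. Setting this equal to supply: 487 - 6Ps = -223 + 6Ps, so Ps = 355/6.
Buyers pay Pb = 355/6 − 20 = 235/6; x' = -223 + 6·(355/6) = 132.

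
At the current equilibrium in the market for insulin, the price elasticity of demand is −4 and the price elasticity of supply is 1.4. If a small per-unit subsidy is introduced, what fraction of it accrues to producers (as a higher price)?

Producer share = 20/27

For a small subsidy around the equilibrium, the benefit split depends on the relative slopes, which at a point are proportional to the elasticities.
Buyer share = εs/(εs + |εd|) = 1.4/(1.4 + 4) = 7/27; seller share = |εd|/(εs + |εd|) = 20/27.
So producers capture 20/27 of the subsidy.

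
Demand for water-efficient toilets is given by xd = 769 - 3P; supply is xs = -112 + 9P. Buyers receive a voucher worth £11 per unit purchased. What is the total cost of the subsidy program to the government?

Government cost = £6308.5

Pre-subsidy: 769 - 3P = -112 + 9P gives P* = 881/12, x* = 548.75.
With the rebate, buyers effectively pay Pb = Ps − 11, where Ps is the price sellers receive.
Demand in terms of Ps becomes xd = 769 − 3(Ps − 11) = 802 - 3Ps. Setting this equal to supply: 802 - 3Ps = -112 + 9Ps, so Ps = 457/6.
Buyers pay Pb = 457/6 − 11 = 391/6; x' = -112 + 9·(457/6) = 573.5.
Government outlay = subsidy × quantity = 11 × 573.5 = 6308.5.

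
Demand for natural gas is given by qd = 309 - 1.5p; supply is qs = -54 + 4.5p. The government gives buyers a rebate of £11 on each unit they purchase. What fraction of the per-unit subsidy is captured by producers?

Pre-subsidy: 309 - 1.5p = -54 + 4.5p gives p* = 60.5, q* = 218.25.
With the rebate, buyers effectively pay pb = ps − 11, where ps is the price sellers receive.
Demand in terms of ps becomes qd = 309 − 1.5(ps − 11) = 325.5 - 1.5ps. Setting this equal to supply: 325.5 - 1.5ps = -54 + 4.5ps, so ps = 63.25.
Buyers pay pb = 63.25 − 11 = 52.25; q' = -54 + 4.5·63.25 = 230.625.
Buyers' price falls by p* − pb = 60.5 − 52.25 = 8.25; sellers' price rises by ps − p* = 63.25 − 60.5 = 2.75.
So producers capture 2.75/11 = 0.25 of each unit of subsidy.

Producer share = 0.25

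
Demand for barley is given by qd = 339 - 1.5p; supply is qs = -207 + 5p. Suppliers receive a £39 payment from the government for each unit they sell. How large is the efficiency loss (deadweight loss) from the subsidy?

Pre-subsidy: 339 - 1.5p = -207 + 5p gives p* = 84, q* = 213.
With the subsidy, sellers receive ps = pb + 39 for each unit, where pb is the price buyers pay.
Supply in terms of pb becomes qs = -207 + 5(pb + 39) = -12 + 5pb. Setting this equal to demand: 339 - 1.5pb = -12 + 5pb, so pb = 54.
Sellers receive ps = 54 + 39 = 93; q' = 339 − 1.5·54 = 258.
The subsidy expands output by 258 − 213 = 45 past the efficient level; on those units the gap between marginal cost and willingness to pay runs from 0 up to 39.
DWL = ½ × 39 × 45 = 877.5.

Deadweight loss = £877.5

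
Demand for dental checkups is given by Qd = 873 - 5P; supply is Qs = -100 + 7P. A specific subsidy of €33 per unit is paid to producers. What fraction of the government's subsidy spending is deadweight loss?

Pre-subsidy: 873 - 5P = -100 + 7P gives P* = 973/12, Q* = 5611/12.
With the subsidy, sellers receive Ps = Pb + 33 for each unit, where Pb is the price buyers pay.
Supply in terms of Pb becomes Qs = -100 + 7(Pb + 33) = 131 + 7Pb. Setting this equal to demand: 873 - 5Pb = 131 + 7Pb, so Pb = 371/6.
Sellers receive Ps = 371/6 + 33 = 569/6; Q' = 873 − 5·(371/6) = 3383/6.
ΔCS = ½(5611/12 + 3383/6)(973/12 − 371/6) = 953029/96; ΔPS = ½(5611/12 + 3383/6)(569/6 − 973/12) = 680735/96.
Government spending = 33 × 3383/6 = 18606.5.
DWL = ½ × 33 × (3383/6 − 5611/12) = 1588.125; fraction = 1588.125 / 18606.5 = 1155/13532.

DWL / government spending = 1155/13532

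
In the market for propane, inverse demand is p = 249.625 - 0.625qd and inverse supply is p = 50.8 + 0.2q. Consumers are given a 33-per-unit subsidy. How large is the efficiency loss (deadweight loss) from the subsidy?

Deadweight loss = 660

Pre-subsidy: 249.625 - 0.625q = 50.8 + 0.2q gives q* = 241 and p* = 99.
With the rebate, buyers effectively pay pb = ps − 33, where ps is the price sellers receive.
On the curves, pb = 249.625 - 0.625q and ps = 50.8 + 0.2q; the wedge ps − pb = 33 gives 50.8 + 0.2q − (249.625 - 0.625q) = 33, so q' = 281.
Then pb = 249.625 − 0.625·281 = 74 and ps = 50.8 + 0.2·281 = 107.
The subsidy expands output by 281 − 241 = 40 past the efficient level; on those units the gap between marginal cost and willingness to pay runs from 0 up to 33.
DWL = ½ × 33 × 40 = 660.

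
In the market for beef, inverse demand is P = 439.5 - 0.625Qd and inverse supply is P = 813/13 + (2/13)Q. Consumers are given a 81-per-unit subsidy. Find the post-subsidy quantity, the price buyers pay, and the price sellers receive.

Pre-subsidy: 439.5 - 0.625Q = 813/13 + (2/13)Q gives Q* = 484 and P* = 137.
With the rebate, buyers effectively pay Pb = Ps − 81, where Ps is the price sellers receive.
On the curves, Pb = 439.5 - 0.625Q and Ps = 813/13 + (2/13)Q; the wedge Ps − Pb = 81 gives 813/13 + (2/13)Q − (439.5 - 0.625Q) = 81, so Q' = 588.
Then Pb = 439.5 − 0.625·588 = 72 and Ps = 813/13 + (2/13)·588 = 153.

Q' = 588; buyers pay 72; sellers receive 153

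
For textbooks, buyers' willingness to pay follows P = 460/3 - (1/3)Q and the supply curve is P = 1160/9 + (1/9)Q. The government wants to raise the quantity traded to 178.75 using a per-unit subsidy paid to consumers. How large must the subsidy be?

At Q = 178.75, from the demand curve buyers pay Pb = 460/3 − (1/3)·178.75 = 93.75; from the supply curve sellers need Ps = 1160/9 + (1/9)·178.75 = 148.75.
The subsidy must fill the gap: s = Ps − Pb = 148.75 − 93.75 = 55.

Required subsidy s = 55 per unit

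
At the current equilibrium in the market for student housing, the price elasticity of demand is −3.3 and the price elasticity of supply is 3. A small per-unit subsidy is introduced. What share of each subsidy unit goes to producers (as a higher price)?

For a small subsidy around the equilibrium, the benefit split depends on the relative slopes, which at a point are proportional to the elasticities.
Buyer share = εs/(εs + |εd|) = 3/(3 + 3.3) = 10/21; seller share = |εd|/(εs + |εd|) = 11/21.
So producers capture 11/21 of the subsidy.

Producer share = 11/21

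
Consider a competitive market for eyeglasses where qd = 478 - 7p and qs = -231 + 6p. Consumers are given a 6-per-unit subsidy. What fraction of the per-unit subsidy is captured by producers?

Producer share = 7/13

Pre-subsidy: 478 - 7p = -231 + 6p gives p* = 709/13, q* = 1251/13.
With the rebate, buyers effectively pay pb = ps − 6, where ps is the price sellers receive.
Demand in terms of ps becomes qd = 478 − 7(ps − 6) = 520 - 7ps. Setting this equal to supply: 520 - 7ps = -231 + 6ps, so ps = 751/13.
Buyers pay pb = 751/13 − 6 = 673/13; q' = -231 + 6·(751/13) = 1503/13.
Buyers' price falls by p* − pb = 709/13 − 673/13 = 36/13; sellers' price rises by ps − p* = 751/13 − 709/13 = 42/13.
So producers capture (42/13)/6 = 7/13 of each unit of subsidy.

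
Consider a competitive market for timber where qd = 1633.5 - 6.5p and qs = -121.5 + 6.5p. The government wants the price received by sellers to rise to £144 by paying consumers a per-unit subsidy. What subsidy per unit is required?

At a seller price of 144, quantity supplied is -121.5 + 6.5·144 = 814.5.
Buyers absorb 814.5 only when they pay pb with 1633.5 − 6.5·pb = 814.5, i.e. pb = 126.
s = ps − pb = 144 − 126 = 18.

Required subsidy s = £18 per unit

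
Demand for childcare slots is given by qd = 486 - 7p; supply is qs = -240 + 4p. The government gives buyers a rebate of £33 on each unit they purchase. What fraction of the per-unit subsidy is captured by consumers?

Consumer share = 4/11

Pre-subsidy: 486 - 7p = -240 + 4p gives p* = 66, q* = 24.
With the rebate, buyers effectively pay pb = ps − 33, where ps is the price sellers receive.
Demand in terms of ps becomes qd = 486 − 7(ps − 33) = 717 - 7ps. Setting this equal to supply: 717 - 7ps = -240 + 4ps, so ps = 87.
Buyers pay pb = 87 − 33 = 54; q' = -240 + 4·87 = 108.
Buyers' price falls by p* − pb = 66 − 54 = 12; sellers' price rises by ps − p* = 87 − 66 = 21.
So consumers capture 12/33 = 4/11 of each unit of subsidy.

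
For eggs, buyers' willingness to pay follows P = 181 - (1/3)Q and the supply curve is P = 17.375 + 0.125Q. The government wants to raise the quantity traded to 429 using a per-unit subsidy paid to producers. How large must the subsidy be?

Required subsidy s = 33 per unit

At Q = 429, from the demand curve buyers pay Pb = 181 − (1/3)·429 = 38; from the supply curve sellers need Ps = 17.375 + 0.125·429 = 71.
The subsidy must fill the gap: s = Ps − Pb = 71 − 38 = 33.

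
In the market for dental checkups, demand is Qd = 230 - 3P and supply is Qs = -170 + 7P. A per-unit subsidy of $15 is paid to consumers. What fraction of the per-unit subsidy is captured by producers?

Producer share = 0.3

Pre-subsidy: 230 - 3P = -170 + 7P gives P* = 40, Q* = 110.
With the rebate, buyers effectively pay Pb = Ps − 15, where Ps is the price sellers receive.
Demand in terms of Ps becomes Qd = 230 − 3(Ps − 15) = 275 - 3Ps. Setting this equal to supply: 275 - 3Ps = -170 + 7Ps, so Ps = 44.5.
Buyers pay Pb = 44.5 − 15 = 29.5; Q' = -170 + 7·44.5 = 141.5.
Buyers' price falls by P* − Pb = 40 − 29.5 = 10.5; sellers' price rises by Ps − P* = 44.5 − 40 = 4.5.
So producers capture 4.5/15 = 0.3 of each unit of subsidy.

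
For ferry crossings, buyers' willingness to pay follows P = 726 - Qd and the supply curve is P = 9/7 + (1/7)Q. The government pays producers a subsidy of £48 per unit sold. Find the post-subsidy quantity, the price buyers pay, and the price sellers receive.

Q' = 676.125; buyers pay £49.875; sellers receive £97.875

Pre-subsidy: 726 - Q = 9/7 + (1/7)Q gives Q* = 634.125 and P* = 91.875.
With the subsidy, sellers receive Ps = Pb + 48 for each unit, where Pb is the price buyers pay.
On the curves, Pb = 726 - Q and Ps = 9/7 + (1/7)Q; the wedge Ps − Pb = 48 gives 9/7 + (1/7)Q − (726 - Q) = 48, so Q' = 676.125.
Then Pb = 726 − 1·676.125 = 49.875 and Ps = 9/7 + (1/7)·676.125 = 97.875.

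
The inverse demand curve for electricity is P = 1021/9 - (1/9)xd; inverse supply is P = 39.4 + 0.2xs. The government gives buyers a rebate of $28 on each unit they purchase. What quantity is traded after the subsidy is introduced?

x' = 328

Pre-subsidy: 1021/9 - (1/9)x = 39.4 + 0.2x gives x* = 238 and P* = 87.
With the rebate, buyers effectively pay Pb = Ps − 28, where Ps is the price sellers receive.
On the curves, Pb = 1021/9 - (1/9)x and Ps = 39.4 + 0.2x; the wedge Ps − Pb = 28 gives 39.4 + 0.2x − (1021/9 - (1/9)x) = 28, so x' = 328.
Then Pb = 1021/9 − (1/9)·328 = 77 and Ps = 39.4 + 0.2·328 = 105.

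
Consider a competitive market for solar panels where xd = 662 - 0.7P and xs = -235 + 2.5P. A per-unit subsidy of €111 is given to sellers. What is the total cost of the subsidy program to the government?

Government cost = €58439.765625

Pre-subsidy: 662 - 0.7P = -235 + 2.5P gives P* = 280.3125, x* = 465.78125.
With the subsidy, sellers receive Ps = Pb + 111 for each unit, where Pb is the price buyers pay.
Supply in terms of Pb becomes xs = -235 + 2.5(Pb + 111) = 42.5 + 2.5Pb. Setting this equal to demand: 662 - 0.7Pb = 42.5 + 2.5Pb, so Pb = 193.59375.
Sellers receive Ps = 193.59375 + 111 = 304.59375; x' = 662 − 0.7·193.59375 = 526.484375.
Government outlay = subsidy × quantity = 111 × 526.484375 = 58439.765625.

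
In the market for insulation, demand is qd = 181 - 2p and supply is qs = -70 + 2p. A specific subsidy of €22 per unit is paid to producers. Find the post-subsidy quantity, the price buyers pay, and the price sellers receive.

Pre-subsidy: 181 - 2p = -70 + 2p gives p* = 62.75, q* = 55.5.
With the subsidy, sellers receive ps = pb + 22 for each unit, where pb is the price buyers pay.
Supply in terms of pb becomes qs = -70 + 2(pb + 22) = -26 + 2pb. Setting this equal to demand: 181 - 2pb = -26 + 2pb, so pb = 51.75.
Sellers receive ps = 51.75 + 22 = 73.75; q' = 181 − 2·51.75 = 77.5.

q' = 77.5; buyers pay €51.75; sellers receive €73.75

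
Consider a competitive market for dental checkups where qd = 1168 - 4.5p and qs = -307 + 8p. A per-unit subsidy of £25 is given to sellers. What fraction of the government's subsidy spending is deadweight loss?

DWL / government spending = 36/709

Pre-subsidy: 1168 - 4.5p = -307 + 8p gives p* = 118, q* = 637.
With the subsidy, sellers receive ps = pb + 25 for each unit, where pb is the price buyers pay.
Supply in terms of pb becomes qs = -307 + 8(pb + 25) = -107 + 8pb. Setting this equal to demand: 1168 - 4.5pb = -107 + 8pb, so pb = 102.
Sellers receive ps = 102 + 25 = 127; q' = 1168 − 4.5·102 = 709.
ΔCS = ½(637 + 709)(118 − 102) = 10768; ΔPS = ½(637 + 709)(127 − 118) = 6057.
Government spending = 25 × 709 = 17725.
DWL = ½ × 25 × (709 − 637) = 900; fraction = 900 / 17725 = 36/709.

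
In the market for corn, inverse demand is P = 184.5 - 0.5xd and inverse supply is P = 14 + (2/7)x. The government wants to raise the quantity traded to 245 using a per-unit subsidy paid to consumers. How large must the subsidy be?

Required subsidy s = 22 per unit

At x = 245, from the demand curve buyers pay Pb = 184.5 − 0.5·245 = 62; from the supply curve sellers need Ps = 14 + (2/7)·245 = 84.
The subsidy must fill the gap: s = Ps − Pb = 84 − 62 = 22.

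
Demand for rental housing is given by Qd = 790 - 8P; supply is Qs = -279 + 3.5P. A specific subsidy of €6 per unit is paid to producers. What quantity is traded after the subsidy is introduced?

Q' = 1402/23

Pre-subsidy: 790 - 8P = -279 + 3.5P gives P* = 2138/23, Q* = 1066/23.
With the subsidy, sellers receive Ps = Pb + 6 for each unit, where Pb is the price buyers pay.
Supply in terms of Pb becomes Qs = -279 + 3.5(Pb + 6) = -258 + 3.5Pb. Setting this equal to demand: 790 - 8Pb = -258 + 3.5Pb, so Pb = 2096/23.
Sellers receive Ps = 2096/23 + 6 = 2234/23; Q' = 790 − 8·(2096/23) = 1402/23.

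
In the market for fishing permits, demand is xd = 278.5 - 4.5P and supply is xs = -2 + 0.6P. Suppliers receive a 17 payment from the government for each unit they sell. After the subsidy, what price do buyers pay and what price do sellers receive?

Buyers pay 53; sellers receive 70

Pre-subsidy: 278.5 - 4.5P = -2 + 0.6P gives P* = 55, x* = 31.
With the subsidy, sellers receive Ps = Pb + 17 for each unit, where Pb is the price buyers pay.
Supply in terms of Pb becomes xs = -2 + 0.6(Pb + 17) = 8.2 + 0.6Pb. Setting this equal to demand: 278.5 - 4.5Pb = 8.2 + 0.6Pb, so Pb = 53.
Sellers receive Ps = 53 + 17 = 70; x' = 278.5 − 4.5·53 = 40.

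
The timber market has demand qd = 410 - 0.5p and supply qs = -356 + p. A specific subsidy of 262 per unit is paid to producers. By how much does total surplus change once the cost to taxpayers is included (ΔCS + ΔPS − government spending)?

Pre-subsidy: 410 - 0.5p = -356 + p gives p* = 1532/3, q* = 464/3.
With the subsidy, sellers receive ps = pb + 262 for each unit, where pb is the price buyers pay.
Supply in terms of pb becomes qs = -356 + 1(pb + 262) = -94 + pb. Setting this equal to demand: 410 - 0.5pb = -94 + pb, so pb = 336.
Sellers receive ps = 336 + 262 = 598; q' = 410 − 0.5·336 = 242.
ΔCS = ½(464/3 + 242)(1532/3 − 336) = 311780/9; ΔPS = ½(464/3 + 242)(598 − 1532/3) = 155890/9.
Government spending = 262 × 242 = 63404.
Net change = 311780/9 + 155890/9 − 63404 = -34322/3. The loss equals the DWL triangle ½·262·262/3.

Net change in total surplus = -34322/3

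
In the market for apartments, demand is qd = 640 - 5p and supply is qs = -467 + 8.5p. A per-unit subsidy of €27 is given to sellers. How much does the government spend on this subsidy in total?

Government cost = €8505

Pre-subsidy: 640 - 5p = -467 + 8.5p gives p* = 82, q* = 230.
With the subsidy, sellers receive ps = pb + 27 for each unit, where pb is the price buyers pay.
Supply in terms of pb becomes qs = -467 + 8.5(pb + 27) = -237.5 + 8.5pb. Setting this equal to demand: 640 - 5pb = -237.5 + 8.5pb, so pb = 65.
Sellers receive ps = 65 + 27 = 92; q' = 640 − 5·65 = 315.
Government outlay = subsidy × quantity = 27 × 315 = 8505.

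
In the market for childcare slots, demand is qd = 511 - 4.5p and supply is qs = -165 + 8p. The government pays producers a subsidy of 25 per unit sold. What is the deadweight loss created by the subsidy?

Deadweight loss = 900

Pre-subsidy: 511 - 4.5p = -165 + 8p gives p* = 54.08, q* = 267.64.
With the subsidy, sellers receive ps = pb + 25 for each unit, where pb is the price buyers pay.
Supply in terms of pb becomes qs = -165 + 8(pb + 25) = 35 + 8pb. Setting this equal to demand: 511 - 4.5pb = 35 + 8pb, so pb = 38.08.
Sellers receive ps = 38.08 + 25 = 63.08; q' = 511 − 4.5·38.08 = 339.64.
The subsidy expands output by 339.64 − 267.64 = 72 past the efficient level; on those units the gap between marginal cost and willingness to pay runs from 0 up to 25.
DWL = ½ × 25 × 72 = 900.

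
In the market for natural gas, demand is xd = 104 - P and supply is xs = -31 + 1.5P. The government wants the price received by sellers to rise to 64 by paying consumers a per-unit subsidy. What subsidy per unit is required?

At a seller price of 64, quantity supplied is -31 + 1.5·64 = 65.
Buyers absorb 65 only when they pay Pb with 104 − 1·Pb = 65, i.e. Pb = 39.
s = Ps − Pb = 64 − 39 = 25.

Required subsidy s = 25 per unit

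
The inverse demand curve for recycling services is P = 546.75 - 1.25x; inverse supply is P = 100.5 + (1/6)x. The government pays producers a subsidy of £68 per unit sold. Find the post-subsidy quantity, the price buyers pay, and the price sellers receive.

Pre-subsidy: 546.75 - 1.25x = 100.5 + (1/6)x gives x* = 315 and P* = 153.
With the subsidy, sellers receive Ps = Pb + 68 for each unit, where Pb is the price buyers pay.
On the curves, Pb = 546.75 - 1.25x and Ps = 100.5 + (1/6)x; the wedge Ps − Pb = 68 gives 100.5 + (1/6)x − (546.75 - 1.25x) = 68, so x' = 363.
Then Pb = 546.75 − 1.25·363 = 93 and Ps = 100.5 + (1/6)·363 = 161.

x' = 363; buyers pay £93; sellers receive £161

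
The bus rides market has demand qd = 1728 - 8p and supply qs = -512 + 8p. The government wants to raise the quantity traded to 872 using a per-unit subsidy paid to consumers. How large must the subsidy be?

Required subsidy s = 66 per unit

At q = 872, invert demand for the buyer price: pb = (1728 − 872)/8 = 107; invert supply for the seller price: ps = (872 − (-512))/8 = 173.
The subsidy must fill the gap: s = ps − pb = 173 − 107 = 66.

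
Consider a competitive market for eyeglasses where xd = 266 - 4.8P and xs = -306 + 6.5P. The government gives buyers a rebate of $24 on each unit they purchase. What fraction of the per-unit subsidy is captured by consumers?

Consumer share = 65/113

Pre-subsidy: 266 - 4.8P = -306 + 6.5P gives P* = 5720/113, x* = 2602/113.
With the rebate, buyers effectively pay Pb = Ps − 24, where Ps is the price sellers receive.
Demand in terms of Ps becomes xd = 266 − 4.8(Ps − 24) = 381.2 - 4.8Ps. Setting this equal to supply: 381.2 - 4.8Ps = -306 + 6.5Ps, so Ps = 6872/113.
Buyers pay Pb = 6872/113 − 24 = 4160/113; x' = -306 + 6.5·(6872/113) = 10090/113.
Buyers' price falls by P* − Pb = 5720/113 − 4160/113 = 1560/113; sellers' price rises by Ps − P* = 6872/113 − 5720/113 = 1152/113.
So consumers capture (1560/113)/24 = 65/113 of each unit of subsidy.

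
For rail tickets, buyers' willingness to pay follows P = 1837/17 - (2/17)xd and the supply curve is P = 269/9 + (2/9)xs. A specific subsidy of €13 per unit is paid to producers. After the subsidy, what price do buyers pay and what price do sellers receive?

Pre-subsidy: 1837/17 - (2/17)x = 269/9 + (2/9)x gives x* = 230 and P* = 81.
With the subsidy, sellers receive Ps = Pb + 13 for each unit, where Pb is the price buyers pay.
On the curves, Pb = 1837/17 - (2/17)x and Ps = 269/9 + (2/9)x; the wedge Ps − Pb = 13 gives 269/9 + (2/9)x − (1837/17 - (2/17)x) = 13, so x' = 268.25.
Then Pb = 1837/17 − (2/17)·268.25 = 76.5 and Ps = 269/9 + (2/9)·268.25 = 89.5.

Buyers pay €76.5; sellers receive €89.5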